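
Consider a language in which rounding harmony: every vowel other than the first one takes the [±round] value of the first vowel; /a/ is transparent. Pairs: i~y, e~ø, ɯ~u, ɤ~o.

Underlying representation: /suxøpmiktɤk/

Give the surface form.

/i/ harmonizes with /u/ ([+round]) → [y]
/ɤ/ harmonizes with /u/ ([+round]) → [o]

[suxøpmyktok]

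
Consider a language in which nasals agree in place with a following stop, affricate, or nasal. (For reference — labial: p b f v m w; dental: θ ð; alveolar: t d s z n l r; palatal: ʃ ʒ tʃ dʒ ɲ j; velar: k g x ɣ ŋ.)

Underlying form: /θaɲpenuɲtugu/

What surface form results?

/ɲ/ before /p/ (labial) → [m]
/ɲ/ before /t/ (alveolar) → [n]

[θampenuntugu]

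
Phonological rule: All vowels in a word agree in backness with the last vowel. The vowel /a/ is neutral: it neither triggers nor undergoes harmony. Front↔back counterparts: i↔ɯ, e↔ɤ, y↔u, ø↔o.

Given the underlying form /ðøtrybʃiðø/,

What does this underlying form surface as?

[ðøtrybʃiðø]

no segment meets the rule's conditions; no change.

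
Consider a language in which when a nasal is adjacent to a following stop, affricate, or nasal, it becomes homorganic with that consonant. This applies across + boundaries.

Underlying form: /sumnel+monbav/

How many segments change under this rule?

2

/m/ before /n/ (alveolar) → [n]
/n/ before /b/ (labial) → [m]
2 segments change.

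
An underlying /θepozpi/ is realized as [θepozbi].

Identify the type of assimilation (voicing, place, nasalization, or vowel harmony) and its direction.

voicing assimilation, progressive

/p/→[b].
Each target copies a feature from the preceding segment, so the direction is progressive.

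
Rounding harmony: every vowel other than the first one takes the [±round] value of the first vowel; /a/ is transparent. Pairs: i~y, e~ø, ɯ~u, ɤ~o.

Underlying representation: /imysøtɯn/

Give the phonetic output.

[imisetɯn]

/y/ harmonizes with /i/ ([-round]) → [i]
/ø/ harmonizes with /i/ ([-round]) → [e]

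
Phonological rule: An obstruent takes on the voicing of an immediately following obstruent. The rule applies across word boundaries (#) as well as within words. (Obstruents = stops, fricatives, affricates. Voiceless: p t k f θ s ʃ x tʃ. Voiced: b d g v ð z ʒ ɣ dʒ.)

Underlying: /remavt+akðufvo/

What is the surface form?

/v/ before /t/ (voiceless) → [f]
/k/ before /ð/ (voiced) → [g]
/f/ before /v/ (voiced) → [v]

[remaft+agðuvvo]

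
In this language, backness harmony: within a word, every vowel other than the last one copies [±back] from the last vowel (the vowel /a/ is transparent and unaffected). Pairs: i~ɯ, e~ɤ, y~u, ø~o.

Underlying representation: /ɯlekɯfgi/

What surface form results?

[ilekifgi]

/ɯ/ harmonizes with /i/ ([-back]) → [i]
/ɯ/ harmonizes with /i/ ([-back]) → [i]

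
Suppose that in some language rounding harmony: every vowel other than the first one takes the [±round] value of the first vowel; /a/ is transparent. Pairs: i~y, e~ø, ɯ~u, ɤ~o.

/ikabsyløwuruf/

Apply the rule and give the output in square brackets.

[ikabsilewɯrɯf]

/y/ harmonizes with /i/ ([-round]) → [i]
/ø/ harmonizes with /i/ ([-round]) → [e]
/u/ harmonizes with /i/ ([-round]) → [ɯ]
/u/ harmonizes with /i/ ([-round]) → [ɯ]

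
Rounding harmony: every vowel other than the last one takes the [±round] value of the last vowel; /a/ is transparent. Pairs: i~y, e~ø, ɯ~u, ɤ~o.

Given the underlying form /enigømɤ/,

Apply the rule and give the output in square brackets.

[enigemɤ]

/ø/ harmonizes with /ɤ/ ([-round]) → [e]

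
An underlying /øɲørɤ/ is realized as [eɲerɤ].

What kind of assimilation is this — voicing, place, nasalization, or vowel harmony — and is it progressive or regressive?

vowel harmony, regressive

/ø/→[e] /ø/→[e].
Vowels agree with the last vowel, so the harmony is regressive.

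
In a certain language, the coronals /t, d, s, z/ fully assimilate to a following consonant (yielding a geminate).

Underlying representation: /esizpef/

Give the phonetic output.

[esippef]

/z/ before /p/ → [p] (total assimilation)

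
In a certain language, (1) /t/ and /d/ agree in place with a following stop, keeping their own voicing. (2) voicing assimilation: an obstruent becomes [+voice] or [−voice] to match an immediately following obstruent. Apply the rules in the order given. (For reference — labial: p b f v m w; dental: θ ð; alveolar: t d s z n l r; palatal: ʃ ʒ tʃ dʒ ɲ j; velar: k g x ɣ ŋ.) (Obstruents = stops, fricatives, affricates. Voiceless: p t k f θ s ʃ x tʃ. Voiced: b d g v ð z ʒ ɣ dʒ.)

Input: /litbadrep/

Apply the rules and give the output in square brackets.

Rule 1: /t/ before /b/ (labial) → [p]
After rule 1: lipbadrep
Rule 2: /p/ before /b/ (voiced) → [b]

[libbadrep]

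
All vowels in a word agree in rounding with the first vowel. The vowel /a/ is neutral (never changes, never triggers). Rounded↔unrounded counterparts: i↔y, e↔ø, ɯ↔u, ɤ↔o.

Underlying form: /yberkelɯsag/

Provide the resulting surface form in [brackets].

[ybørkølusag]

/e/ harmonizes with /y/ ([+round]) → [ø]
/e/ harmonizes with /y/ ([+round]) → [ø]
/ɯ/ harmonizes with /y/ ([+round]) → [u]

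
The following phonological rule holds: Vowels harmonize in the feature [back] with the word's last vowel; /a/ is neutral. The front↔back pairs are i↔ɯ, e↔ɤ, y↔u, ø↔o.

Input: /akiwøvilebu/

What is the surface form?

[akɯwovɯlɤbu]

/i/ harmonizes with /u/ ([+back]) → [ɯ]
/ø/ harmonizes with /u/ ([+back]) → [o]
/i/ harmonizes with /u/ ([+back]) → [ɯ]
/e/ harmonizes with /u/ ([+back]) → [ɤ]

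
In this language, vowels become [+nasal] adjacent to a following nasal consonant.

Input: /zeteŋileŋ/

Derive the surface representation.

[zetẽŋilẽŋ]

/e/ before nasal /ŋ/ → [ẽ]
/e/ before nasal /ŋ/ → [ẽ]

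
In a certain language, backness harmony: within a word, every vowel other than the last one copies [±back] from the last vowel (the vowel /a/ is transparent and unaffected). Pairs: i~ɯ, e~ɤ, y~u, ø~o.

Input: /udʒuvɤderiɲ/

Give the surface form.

/u/ harmonizes with /i/ ([-back]) → [y]
/u/ harmonizes with /i/ ([-back]) → [y]
/ɤ/ harmonizes with /i/ ([-back]) → [e]

[ydʒyvederiɲ]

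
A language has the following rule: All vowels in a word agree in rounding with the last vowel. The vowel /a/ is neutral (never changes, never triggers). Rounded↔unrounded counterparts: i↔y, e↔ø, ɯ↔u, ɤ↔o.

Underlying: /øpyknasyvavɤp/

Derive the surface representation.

[epiknasivavɤp]

/ø/ harmonizes with /ɤ/ ([-round]) → [e]
/y/ harmonizes with /ɤ/ ([-round]) → [i]
/y/ harmonizes with /ɤ/ ([-round]) → [i]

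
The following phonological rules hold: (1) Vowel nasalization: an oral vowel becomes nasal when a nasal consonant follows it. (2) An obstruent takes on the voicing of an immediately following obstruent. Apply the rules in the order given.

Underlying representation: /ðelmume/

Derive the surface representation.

Rule 1: /u/ before nasal /m/ → [ũ]
After rule 1: ðelmũme
Rule 2: no segment meets the rule's conditions; no change.

[ðelmũme]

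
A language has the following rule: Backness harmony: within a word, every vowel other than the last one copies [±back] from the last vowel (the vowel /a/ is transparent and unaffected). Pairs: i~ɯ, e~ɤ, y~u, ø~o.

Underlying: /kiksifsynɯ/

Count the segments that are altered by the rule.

/i/ harmonizes with /ɯ/ ([+back]) → [ɯ]
/i/ harmonizes with /ɯ/ ([+back]) → [ɯ]
/y/ harmonizes with /ɯ/ ([+back]) → [u]
3 segments change.

3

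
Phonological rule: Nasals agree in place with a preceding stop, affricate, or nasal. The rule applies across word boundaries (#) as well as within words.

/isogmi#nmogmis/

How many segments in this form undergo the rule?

/m/ after /g/ (velar) → [ŋ]
/m/ after /n/ (alveolar) → [n]
/m/ after /g/ (velar) → [ŋ]
3 segments change.

3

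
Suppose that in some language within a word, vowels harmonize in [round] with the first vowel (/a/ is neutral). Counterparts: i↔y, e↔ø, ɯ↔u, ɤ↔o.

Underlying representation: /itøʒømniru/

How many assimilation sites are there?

3

/ø/ harmonizes with /i/ ([-round]) → [e]
/ø/ harmonizes with /i/ ([-round]) → [e]
/u/ harmonizes with /i/ ([-round]) → [ɯ]
3 segments change.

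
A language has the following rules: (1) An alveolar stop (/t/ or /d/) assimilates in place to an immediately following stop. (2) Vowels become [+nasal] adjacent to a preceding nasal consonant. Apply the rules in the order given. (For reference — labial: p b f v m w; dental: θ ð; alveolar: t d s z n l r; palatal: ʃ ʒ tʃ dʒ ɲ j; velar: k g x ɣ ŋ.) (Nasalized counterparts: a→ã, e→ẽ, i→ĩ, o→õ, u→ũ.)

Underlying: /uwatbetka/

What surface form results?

[uwapbekka]

Rule 1: /t/ before /b/ (labial) → [p]
Rule 1: /t/ before /k/ (velar) → [k]
After rule 1: uwapbekka
Rule 2: no segment meets the rule's conditions; no change.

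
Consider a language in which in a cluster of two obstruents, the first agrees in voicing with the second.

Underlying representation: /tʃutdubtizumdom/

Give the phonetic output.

[tʃudduptizumdom]

/t/ before /d/ (voiced) → [d]
/b/ before /t/ (voiceless) → [p]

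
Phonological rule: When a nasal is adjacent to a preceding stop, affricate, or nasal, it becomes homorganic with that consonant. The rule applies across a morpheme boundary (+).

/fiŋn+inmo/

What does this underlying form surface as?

[fiŋŋ+inno]

/n/ after /ŋ/ (velar) → [ŋ]
/m/ after /n/ (alveolar) → [n]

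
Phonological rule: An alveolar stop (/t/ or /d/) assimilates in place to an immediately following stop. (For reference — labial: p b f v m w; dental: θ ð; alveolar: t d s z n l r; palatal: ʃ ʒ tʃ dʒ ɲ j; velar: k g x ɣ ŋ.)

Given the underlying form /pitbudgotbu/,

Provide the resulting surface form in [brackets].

[pipbuggopbu]

/t/ before /b/ (labial) → [p]
/d/ before /g/ (velar) → [g]
/t/ before /b/ (labial) → [p]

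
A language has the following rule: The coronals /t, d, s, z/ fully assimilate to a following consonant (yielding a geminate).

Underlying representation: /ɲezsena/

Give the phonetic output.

[ɲessena]

/z/ before /s/ → [s] (total assimilation)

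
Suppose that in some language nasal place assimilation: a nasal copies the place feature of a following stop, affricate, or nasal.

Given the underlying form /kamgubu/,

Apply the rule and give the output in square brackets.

/m/ before /g/ (velar) → [ŋ]

[kaŋgubu]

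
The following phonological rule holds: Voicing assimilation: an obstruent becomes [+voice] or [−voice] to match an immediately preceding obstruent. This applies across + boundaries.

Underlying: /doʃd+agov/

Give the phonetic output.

[doʃt+agov]

/d/ after /ʃ/ (voiceless) → [t]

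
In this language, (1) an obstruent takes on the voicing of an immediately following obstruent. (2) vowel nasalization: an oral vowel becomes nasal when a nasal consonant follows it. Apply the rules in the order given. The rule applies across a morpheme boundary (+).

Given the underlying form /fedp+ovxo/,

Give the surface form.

Rule 1: /d/ before /p/ (voiceless) → [t]
Rule 1: /v/ before /x/ (voiceless) → [f]
After rule 1: fetp+ofxo
Rule 2: no segment meets the rule's conditions; no change.

[fetp+ofxo]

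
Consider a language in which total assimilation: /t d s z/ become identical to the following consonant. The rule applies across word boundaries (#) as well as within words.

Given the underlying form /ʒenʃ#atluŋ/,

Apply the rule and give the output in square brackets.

/t/ before /l/ → [l] (total assimilation)

[ʒenʃ#alluŋ]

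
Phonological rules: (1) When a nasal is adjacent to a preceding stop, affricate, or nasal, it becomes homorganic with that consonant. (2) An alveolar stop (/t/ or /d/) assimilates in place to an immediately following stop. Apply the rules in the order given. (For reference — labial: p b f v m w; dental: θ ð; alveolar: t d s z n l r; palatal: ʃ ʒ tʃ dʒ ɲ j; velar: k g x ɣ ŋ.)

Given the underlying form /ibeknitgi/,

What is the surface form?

[ibekŋikgi]

Rule 1: /n/ after /k/ (velar) → [ŋ]
After rule 1: ibekŋitgi
Rule 2: /t/ before /g/ (velar) → [k]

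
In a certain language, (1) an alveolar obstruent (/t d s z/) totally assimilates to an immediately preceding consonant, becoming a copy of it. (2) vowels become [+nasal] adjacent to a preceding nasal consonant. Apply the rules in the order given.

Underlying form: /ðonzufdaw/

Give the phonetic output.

[ðonnũffaw]

Rule 1: /z/ after /n/ → [n] (total assimilation)
Rule 1: /d/ after /f/ → [f] (total assimilation)
After rule 1: ðonnuffaw
Rule 2: /u/ after nasal /n/ → [ũ]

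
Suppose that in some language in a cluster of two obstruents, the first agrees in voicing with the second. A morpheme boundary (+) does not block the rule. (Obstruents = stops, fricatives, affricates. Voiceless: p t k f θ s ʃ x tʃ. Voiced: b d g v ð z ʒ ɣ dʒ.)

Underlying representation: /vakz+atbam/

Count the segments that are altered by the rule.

/k/ before /z/ (voiced) → [g]
/t/ before /b/ (voiced) → [d]
2 segments change.

2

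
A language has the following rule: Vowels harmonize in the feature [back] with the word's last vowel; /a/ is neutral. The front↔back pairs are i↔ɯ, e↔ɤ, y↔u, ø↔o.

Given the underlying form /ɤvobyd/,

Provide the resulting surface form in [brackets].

[evøbyd]

/ɤ/ harmonizes with /y/ ([-back]) → [e]
/o/ harmonizes with /y/ ([-back]) → [ø]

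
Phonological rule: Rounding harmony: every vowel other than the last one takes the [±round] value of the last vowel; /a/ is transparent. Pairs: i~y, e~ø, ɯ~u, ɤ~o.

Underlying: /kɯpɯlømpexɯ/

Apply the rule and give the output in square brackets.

[kɯpɯlempexɯ]

/ø/ harmonizes with /ɯ/ ([-round]) → [e]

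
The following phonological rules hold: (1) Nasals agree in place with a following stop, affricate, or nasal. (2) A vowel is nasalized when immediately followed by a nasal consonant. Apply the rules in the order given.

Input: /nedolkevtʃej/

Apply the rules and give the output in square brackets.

[nedolkevtʃej]

Rule 1: no segment meets the rule's conditions; no change.
After rule 1: nedolkevtʃej
Rule 2: no segment meets the rule's conditions; no change.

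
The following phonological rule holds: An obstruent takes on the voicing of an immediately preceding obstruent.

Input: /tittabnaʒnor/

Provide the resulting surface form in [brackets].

[tittabnaʒnor]

no segment meets the rule's conditions; no change.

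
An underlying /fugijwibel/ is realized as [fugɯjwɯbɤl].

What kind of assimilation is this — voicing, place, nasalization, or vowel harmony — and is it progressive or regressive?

vowel harmony, progressive

/i/→[ɯ] /i/→[ɯ] /e/→[ɤ].
Vowels agree with the first vowel, so the harmony is progressive.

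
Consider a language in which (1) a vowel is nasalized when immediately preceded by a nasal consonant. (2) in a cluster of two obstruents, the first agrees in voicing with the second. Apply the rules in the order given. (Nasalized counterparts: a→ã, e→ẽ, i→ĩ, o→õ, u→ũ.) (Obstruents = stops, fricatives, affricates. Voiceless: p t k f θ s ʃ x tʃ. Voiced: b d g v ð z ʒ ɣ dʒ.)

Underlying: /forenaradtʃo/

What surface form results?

[forenãrattʃo]

Rule 1: /a/ after nasal /n/ → [ã]
After rule 1: forenãradtʃo
Rule 2: /d/ before /tʃ/ (voiceless) → [t]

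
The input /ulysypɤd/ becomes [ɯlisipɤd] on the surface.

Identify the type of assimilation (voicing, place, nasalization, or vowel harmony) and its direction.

vowel harmony, regressive

/u/→[ɯ] /y/→[i] /y/→[i].
Vowels agree with the last vowel, so the harmony is regressive.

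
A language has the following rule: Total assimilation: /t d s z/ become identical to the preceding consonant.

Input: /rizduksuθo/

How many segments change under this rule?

2

/d/ after /z/ → [z] (total assimilation)
/s/ after /k/ → [k] (total assimilation)
2 segments change.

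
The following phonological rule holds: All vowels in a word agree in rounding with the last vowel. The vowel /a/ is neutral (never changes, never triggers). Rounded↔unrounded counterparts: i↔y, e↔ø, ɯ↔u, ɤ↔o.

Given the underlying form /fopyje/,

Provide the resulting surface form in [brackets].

/o/ harmonizes with /e/ ([-round]) → [ɤ]
/y/ harmonizes with /e/ ([-round]) → [i]

[fɤpije]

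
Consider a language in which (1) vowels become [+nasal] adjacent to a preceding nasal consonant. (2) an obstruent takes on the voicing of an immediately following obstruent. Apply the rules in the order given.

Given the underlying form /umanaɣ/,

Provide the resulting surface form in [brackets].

Rule 1: /a/ after nasal /m/ → [ã]
Rule 1: /a/ after nasal /n/ → [ã]
After rule 1: umãnãɣ
Rule 2: no segment meets the rule's conditions; no change.

[umãnãɣ]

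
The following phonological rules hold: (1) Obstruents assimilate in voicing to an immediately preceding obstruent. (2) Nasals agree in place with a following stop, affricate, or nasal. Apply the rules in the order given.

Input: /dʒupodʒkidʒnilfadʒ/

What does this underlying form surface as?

Rule 1: /k/ after /dʒ/ (voiced) → [g]
After rule 1: dʒupodʒgidʒnilfadʒ
Rule 2: no segment meets the rule's conditions; no change.

[dʒupodʒgidʒnilfadʒ]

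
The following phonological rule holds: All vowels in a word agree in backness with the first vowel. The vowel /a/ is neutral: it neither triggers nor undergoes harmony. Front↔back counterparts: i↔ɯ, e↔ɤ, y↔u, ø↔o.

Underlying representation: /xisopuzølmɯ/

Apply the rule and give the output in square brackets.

/o/ harmonizes with /i/ ([-back]) → [ø]
/u/ harmonizes with /i/ ([-back]) → [y]
/ɯ/ harmonizes with /i/ ([-back]) → [i]

[xisøpyzølmi]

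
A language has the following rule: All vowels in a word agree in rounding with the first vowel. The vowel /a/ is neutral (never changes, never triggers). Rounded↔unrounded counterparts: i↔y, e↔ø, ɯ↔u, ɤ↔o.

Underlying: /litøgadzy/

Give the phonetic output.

[litegadzi]

/ø/ harmonizes with /i/ ([-round]) → [e]
/y/ harmonizes with /i/ ([-round]) → [i]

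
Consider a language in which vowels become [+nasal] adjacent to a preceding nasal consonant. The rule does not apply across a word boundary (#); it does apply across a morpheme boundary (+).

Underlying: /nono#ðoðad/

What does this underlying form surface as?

/o/ after nasal /n/ → [õ]
/o/ after nasal /n/ → [õ]

[nõnõ#ðoðad]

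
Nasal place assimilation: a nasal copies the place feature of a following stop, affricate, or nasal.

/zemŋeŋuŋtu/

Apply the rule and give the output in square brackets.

/m/ before /ŋ/ (velar) → [ŋ]
/ŋ/ before /t/ (alveolar) → [n]

[zeŋŋeŋuntu]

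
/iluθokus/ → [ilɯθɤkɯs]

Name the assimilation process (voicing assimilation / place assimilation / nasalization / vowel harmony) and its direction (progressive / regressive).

vowel harmony, progressive

/u/→[ɯ] /o/→[ɤ] /u/→[ɯ].
Vowels agree with the first vowel, so the harmony is progressive.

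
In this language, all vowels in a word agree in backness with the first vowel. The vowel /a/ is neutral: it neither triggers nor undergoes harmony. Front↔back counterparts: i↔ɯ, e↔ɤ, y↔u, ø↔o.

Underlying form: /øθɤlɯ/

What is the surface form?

/ɤ/ harmonizes with /ø/ ([-back]) → [e]
/ɯ/ harmonizes with /ø/ ([-back]) → [i]

[øθeli]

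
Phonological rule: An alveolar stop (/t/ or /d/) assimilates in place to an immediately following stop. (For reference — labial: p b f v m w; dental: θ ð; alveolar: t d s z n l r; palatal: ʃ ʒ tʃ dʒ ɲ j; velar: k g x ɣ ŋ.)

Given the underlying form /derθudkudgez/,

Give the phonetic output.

[derθugkuggez]

/d/ before /k/ (velar) → [g]
/d/ before /g/ (velar) → [g]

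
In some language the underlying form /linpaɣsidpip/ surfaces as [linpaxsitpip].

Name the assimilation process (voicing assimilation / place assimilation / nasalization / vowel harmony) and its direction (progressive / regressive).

voicing assimilation, regressive

/ɣ/→[x] /d/→[t].
Each target copies a feature from the following segment, so the direction is regressive.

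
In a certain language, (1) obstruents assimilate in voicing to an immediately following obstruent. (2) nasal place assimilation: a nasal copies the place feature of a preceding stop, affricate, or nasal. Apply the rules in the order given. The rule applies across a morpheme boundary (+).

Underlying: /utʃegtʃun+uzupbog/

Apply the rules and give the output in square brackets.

[utʃektʃun+uzubbog]

Rule 1: /g/ before /tʃ/ (voiceless) → [k]
Rule 1: /p/ before /b/ (voiced) → [b]
After rule 1: utʃektʃun+uzubbog
Rule 2: no segment meets the rule's conditions; no change.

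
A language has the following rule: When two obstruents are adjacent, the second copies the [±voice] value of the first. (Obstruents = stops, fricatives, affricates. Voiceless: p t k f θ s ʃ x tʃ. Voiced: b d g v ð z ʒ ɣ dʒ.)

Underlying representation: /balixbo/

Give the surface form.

/b/ after /x/ (voiceless) → [p]

[balixpo]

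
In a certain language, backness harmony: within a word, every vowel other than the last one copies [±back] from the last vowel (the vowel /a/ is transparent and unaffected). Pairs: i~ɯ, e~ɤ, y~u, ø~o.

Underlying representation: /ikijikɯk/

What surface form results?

[ɯkɯjɯkɯk]

/i/ harmonizes with /ɯ/ ([+back]) → [ɯ]
/i/ harmonizes with /ɯ/ ([+back]) → [ɯ]
/i/ harmonizes with /ɯ/ ([+back]) → [ɯ]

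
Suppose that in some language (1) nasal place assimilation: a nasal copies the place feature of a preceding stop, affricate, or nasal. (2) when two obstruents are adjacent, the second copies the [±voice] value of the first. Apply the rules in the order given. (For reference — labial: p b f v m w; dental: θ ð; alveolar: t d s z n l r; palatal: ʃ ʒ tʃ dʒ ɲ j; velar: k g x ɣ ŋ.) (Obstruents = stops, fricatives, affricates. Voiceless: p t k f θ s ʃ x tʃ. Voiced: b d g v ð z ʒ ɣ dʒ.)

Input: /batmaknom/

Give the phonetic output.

Rule 1: /m/ after /t/ (alveolar) → [n]
Rule 1: /n/ after /k/ (velar) → [ŋ]
After rule 1: batnakŋom
Rule 2: no segment meets the rule's conditions; no change.

[batnakŋom]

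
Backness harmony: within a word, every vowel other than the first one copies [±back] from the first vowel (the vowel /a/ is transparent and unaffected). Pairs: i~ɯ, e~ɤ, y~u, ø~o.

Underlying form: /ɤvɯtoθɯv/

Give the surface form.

no segment meets the rule's conditions; no change.

[ɤvɯtoθɯv]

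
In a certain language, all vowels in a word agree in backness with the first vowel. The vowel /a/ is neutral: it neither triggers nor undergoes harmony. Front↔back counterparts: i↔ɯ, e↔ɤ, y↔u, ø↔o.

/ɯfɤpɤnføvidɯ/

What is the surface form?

/ø/ harmonizes with /ɯ/ ([+back]) → [o]
/i/ harmonizes with /ɯ/ ([+back]) → [ɯ]

[ɯfɤpɤnfovɯdɯ]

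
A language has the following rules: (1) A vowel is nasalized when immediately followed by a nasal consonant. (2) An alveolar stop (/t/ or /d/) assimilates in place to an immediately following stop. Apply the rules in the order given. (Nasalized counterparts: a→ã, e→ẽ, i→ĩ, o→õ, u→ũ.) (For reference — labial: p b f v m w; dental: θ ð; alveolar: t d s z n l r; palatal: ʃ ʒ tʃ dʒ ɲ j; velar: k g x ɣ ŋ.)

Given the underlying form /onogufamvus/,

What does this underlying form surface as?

[õnogufãmvus]

Rule 1: /o/ before nasal /n/ → [õ]
Rule 1: /a/ before nasal /m/ → [ã]
After rule 1: õnogufãmvus
Rule 2: no segment meets the rule's conditions; no change.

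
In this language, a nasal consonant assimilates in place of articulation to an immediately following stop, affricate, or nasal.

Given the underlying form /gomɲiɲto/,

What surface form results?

[goɲɲinto]

/m/ before /ɲ/ (palatal) → [ɲ]
/ɲ/ before /t/ (alveolar) → [n]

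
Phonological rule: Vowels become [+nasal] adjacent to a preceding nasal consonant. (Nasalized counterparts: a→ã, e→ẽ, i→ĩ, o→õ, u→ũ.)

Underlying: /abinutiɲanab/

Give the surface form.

[abinũtiɲãnãb]

/u/ after nasal /n/ → [ũ]
/a/ after nasal /ɲ/ → [ã]
/a/ after nasal /n/ → [ã]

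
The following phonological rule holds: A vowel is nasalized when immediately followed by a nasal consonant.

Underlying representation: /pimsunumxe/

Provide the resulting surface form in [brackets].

/i/ before nasal /m/ → [ĩ]
/u/ before nasal /n/ → [ũ]
/u/ before nasal /m/ → [ũ]

[pĩmsũnũmxe]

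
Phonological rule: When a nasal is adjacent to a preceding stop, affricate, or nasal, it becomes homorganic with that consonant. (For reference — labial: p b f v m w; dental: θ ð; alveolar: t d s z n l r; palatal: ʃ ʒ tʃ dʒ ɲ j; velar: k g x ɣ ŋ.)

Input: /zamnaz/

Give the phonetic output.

[zammaz]

/n/ after /m/ (labial) → [m]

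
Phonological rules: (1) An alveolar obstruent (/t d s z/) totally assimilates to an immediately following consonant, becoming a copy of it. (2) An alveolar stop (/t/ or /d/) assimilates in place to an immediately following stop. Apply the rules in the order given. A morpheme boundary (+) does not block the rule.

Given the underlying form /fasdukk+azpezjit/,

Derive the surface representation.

Rule 1: /s/ before /d/ → [d] (total assimilation)
Rule 1: /z/ before /p/ → [p] (total assimilation)
Rule 1: /z/ before /j/ → [j] (total assimilation)
After rule 1: faddukk+appejjit
Rule 2: no segment meets the rule's conditions; no change.

[faddukk+appejjit]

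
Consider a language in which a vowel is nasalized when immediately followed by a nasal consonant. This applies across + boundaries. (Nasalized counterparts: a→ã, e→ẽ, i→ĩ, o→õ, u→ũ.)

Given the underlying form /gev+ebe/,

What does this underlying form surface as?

no segment meets the rule's conditions; no change.

[gev+ebe]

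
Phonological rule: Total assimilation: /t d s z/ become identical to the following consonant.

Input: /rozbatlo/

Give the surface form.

[robballo]

/z/ before /b/ → [b] (total assimilation)
/t/ before /l/ → [l] (total assimilation)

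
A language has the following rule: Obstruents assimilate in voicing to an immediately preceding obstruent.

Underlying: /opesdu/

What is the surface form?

[opestu]

/d/ after /s/ (voiceless) → [t]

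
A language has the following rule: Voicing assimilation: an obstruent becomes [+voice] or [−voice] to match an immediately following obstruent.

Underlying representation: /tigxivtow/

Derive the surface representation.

/g/ before /x/ (voiceless) → [k]
/v/ before /t/ (voiceless) → [f]

[tikxiftow]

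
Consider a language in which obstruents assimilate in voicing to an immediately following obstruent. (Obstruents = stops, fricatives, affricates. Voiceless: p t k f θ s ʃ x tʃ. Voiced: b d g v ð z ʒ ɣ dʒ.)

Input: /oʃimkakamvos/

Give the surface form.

no segment meets the rule's conditions; no change.

[oʃimkakamvos]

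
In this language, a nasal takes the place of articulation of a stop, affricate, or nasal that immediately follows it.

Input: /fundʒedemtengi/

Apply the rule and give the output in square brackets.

/n/ before /dʒ/ (palatal) → [ɲ]
/m/ before /t/ (alveolar) → [n]
/n/ before /g/ (velar) → [ŋ]

[fuɲdʒedenteŋgi]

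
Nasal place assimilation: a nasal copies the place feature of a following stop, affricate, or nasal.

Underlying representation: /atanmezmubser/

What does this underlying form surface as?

/n/ before /m/ (labial) → [m]

[atammezmubser]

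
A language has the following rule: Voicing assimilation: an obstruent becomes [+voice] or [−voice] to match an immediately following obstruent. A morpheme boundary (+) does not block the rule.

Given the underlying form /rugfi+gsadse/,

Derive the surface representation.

[rukfi+ksatse]

/g/ before /f/ (voiceless) → [k]
/g/ before /s/ (voiceless) → [k]
/d/ before /s/ (voiceless) → [t]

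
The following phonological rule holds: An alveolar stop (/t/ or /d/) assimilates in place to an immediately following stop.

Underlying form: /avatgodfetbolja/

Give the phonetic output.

[avakgodfepbolja]

/t/ before /g/ (velar) → [k]
/t/ before /b/ (labial) → [p]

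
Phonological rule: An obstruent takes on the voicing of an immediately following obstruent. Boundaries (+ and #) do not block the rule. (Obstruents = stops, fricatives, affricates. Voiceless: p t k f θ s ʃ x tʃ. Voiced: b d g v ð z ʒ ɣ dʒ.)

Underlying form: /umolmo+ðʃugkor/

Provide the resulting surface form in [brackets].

/ð/ before /ʃ/ (voiceless) → [θ]
/g/ before /k/ (voiceless) → [k]

[umolmo+θʃukkor]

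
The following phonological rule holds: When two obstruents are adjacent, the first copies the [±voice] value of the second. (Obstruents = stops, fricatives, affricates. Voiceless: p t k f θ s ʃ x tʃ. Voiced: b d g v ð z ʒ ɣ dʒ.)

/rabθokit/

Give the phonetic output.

/b/ before /θ/ (voiceless) → [p]

[rapθokit]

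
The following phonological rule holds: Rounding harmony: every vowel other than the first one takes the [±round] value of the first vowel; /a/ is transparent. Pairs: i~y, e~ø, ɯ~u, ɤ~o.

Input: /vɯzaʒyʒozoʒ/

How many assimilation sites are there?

3

/y/ harmonizes with /ɯ/ ([-round]) → [i]
/o/ harmonizes with /ɯ/ ([-round]) → [ɤ]
/o/ harmonizes with /ɯ/ ([-round]) → [ɤ]
3 segments change.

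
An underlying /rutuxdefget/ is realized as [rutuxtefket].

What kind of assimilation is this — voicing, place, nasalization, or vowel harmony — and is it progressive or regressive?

voicing assimilation, progressive

/d/→[t] /g/→[k].
Each target copies a feature from the preceding segment, so the direction is progressive.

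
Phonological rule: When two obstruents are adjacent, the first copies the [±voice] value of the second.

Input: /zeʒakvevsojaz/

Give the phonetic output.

[zeʒagvefsojaz]

/k/ before /v/ (voiced) → [g]
/v/ before /s/ (voiceless) → [f]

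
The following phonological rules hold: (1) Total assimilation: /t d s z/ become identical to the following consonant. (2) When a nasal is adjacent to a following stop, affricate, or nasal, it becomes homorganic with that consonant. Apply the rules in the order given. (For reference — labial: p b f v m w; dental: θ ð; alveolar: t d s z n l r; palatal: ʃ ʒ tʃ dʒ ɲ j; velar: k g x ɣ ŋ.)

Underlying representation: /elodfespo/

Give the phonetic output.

Rule 1: /d/ before /f/ → [f] (total assimilation)
Rule 1: /s/ before /p/ → [p] (total assimilation)
After rule 1: eloffeppo
Rule 2: no segment meets the rule's conditions; no change.

[eloffeppo]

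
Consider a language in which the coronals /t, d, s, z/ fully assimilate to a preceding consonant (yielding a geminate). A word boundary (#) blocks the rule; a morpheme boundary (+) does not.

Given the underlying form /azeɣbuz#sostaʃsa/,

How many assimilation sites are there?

2

/t/ after /s/ → [s] (total assimilation)
/s/ after /ʃ/ → [ʃ] (total assimilation)
2 segments change.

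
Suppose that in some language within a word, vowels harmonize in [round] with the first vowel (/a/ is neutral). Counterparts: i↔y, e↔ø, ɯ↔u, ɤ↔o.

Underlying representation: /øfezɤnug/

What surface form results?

[øføzonug]

/e/ harmonizes with /ø/ ([+round]) → [ø]
/ɤ/ harmonizes with /ø/ ([+round]) → [o]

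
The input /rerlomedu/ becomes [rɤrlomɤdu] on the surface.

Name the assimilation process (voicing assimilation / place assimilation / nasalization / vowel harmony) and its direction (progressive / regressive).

vowel harmony, regressive

/e/→[ɤ] /e/→[ɤ].
Vowels agree with the last vowel, so the harmony is regressive.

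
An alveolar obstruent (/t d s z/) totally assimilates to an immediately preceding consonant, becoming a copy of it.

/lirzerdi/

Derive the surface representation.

[lirrerri]

/z/ after /r/ → [r] (total assimilation)
/d/ after /r/ → [r] (total assimilation)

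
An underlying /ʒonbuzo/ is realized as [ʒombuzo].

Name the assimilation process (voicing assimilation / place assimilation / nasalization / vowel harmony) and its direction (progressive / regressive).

place assimilation, regressive

/n/→[m].
Each target copies a feature from the following segment, so the direction is regressive.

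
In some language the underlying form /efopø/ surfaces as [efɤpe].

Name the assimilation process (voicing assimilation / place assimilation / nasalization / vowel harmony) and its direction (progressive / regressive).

/o/→[ɤ] /ø/→[e].
Vowels agree with the first vowel, so the harmony is progressive.

vowel harmony, progressive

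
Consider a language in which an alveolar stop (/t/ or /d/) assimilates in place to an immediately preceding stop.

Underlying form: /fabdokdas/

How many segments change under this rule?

2

/d/ after /b/ (labial) → [b]
/d/ after /k/ (velar) → [g]
2 segments change.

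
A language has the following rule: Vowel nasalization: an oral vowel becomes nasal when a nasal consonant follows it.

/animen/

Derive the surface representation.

[ãnĩmẽn]

/a/ before nasal /n/ → [ã]
/i/ before nasal /m/ → [ĩ]
/e/ before nasal /n/ → [ẽ]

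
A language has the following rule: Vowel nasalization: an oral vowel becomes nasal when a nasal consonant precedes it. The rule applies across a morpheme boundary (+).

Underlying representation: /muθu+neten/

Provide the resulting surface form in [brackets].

/u/ after nasal /m/ → [ũ]
/e/ after nasal /n/ → [ẽ]

[mũθu+nẽten]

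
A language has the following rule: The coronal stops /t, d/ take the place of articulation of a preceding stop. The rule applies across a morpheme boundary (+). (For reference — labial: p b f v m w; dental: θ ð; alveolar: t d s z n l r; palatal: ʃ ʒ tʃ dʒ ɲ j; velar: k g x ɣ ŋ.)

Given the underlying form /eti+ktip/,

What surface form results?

/t/ after /k/ (velar) → [k]

[eti+kkip]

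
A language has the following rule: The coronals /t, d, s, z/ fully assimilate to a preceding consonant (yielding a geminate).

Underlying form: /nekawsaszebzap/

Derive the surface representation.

/s/ after /w/ → [w] (total assimilation)
/z/ after /s/ → [s] (total assimilation)
/z/ after /b/ → [b] (total assimilation)

[nekawwassebbap]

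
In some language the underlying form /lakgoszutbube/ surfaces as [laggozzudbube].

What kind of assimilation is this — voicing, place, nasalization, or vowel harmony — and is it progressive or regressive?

voicing assimilation, regressive

/k/→[g] /s/→[z] /t/→[d].
Each target copies a feature from the following segment, so the direction is regressive.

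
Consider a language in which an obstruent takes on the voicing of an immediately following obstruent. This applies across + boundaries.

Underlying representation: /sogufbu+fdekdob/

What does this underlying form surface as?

[soguvbu+vdegdob]

/f/ before /b/ (voiced) → [v]
/f/ before /d/ (voiced) → [v]
/k/ before /d/ (voiced) → [g]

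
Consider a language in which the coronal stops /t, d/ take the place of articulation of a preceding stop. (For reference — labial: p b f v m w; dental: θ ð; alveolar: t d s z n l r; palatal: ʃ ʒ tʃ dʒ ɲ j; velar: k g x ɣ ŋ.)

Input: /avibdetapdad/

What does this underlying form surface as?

[avibbetapbad]

/d/ after /b/ (labial) → [b]
/d/ after /p/ (labial) → [b]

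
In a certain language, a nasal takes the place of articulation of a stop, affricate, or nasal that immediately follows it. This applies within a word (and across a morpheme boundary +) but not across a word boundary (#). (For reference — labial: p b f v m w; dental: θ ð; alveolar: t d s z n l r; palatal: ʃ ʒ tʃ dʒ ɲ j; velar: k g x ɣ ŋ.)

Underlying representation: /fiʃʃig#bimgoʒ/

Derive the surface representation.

/m/ before /g/ (velar) → [ŋ]

[fiʃʃig#biŋgoʒ]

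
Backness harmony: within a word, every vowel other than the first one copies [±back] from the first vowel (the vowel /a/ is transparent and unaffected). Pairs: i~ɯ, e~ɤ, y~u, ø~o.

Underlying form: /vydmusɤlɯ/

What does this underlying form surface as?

/u/ harmonizes with /y/ ([-back]) → [y]
/ɤ/ harmonizes with /y/ ([-back]) → [e]
/ɯ/ harmonizes with /y/ ([-back]) → [i]

[vydmyseli]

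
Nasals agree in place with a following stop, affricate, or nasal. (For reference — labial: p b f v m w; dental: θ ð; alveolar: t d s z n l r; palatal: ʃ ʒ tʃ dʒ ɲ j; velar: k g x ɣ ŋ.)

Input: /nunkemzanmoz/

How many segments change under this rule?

/n/ before /k/ (velar) → [ŋ]
/n/ before /m/ (labial) → [m]
2 segments change.

2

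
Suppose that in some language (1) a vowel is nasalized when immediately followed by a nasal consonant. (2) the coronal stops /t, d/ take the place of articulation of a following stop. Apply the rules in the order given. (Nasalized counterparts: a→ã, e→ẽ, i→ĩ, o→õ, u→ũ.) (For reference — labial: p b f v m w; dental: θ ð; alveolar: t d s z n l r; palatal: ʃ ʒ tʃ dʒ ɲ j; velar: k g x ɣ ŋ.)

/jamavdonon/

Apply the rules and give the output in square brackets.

[jãmavdõnõn]

Rule 1: /a/ before nasal /m/ → [ã]
Rule 1: /o/ before nasal /n/ → [õ]
Rule 1: /o/ before nasal /n/ → [õ]
After rule 1: jãmavdõnõn
Rule 2: no segment meets the rule's conditions; no change.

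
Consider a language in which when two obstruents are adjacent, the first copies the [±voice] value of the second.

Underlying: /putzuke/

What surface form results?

[pudzuke]

/t/ before /z/ (voiced) → [d]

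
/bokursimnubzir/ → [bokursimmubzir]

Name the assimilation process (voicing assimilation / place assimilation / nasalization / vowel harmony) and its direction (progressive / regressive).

/n/→[m].
Each target copies a feature from the preceding segment, so the direction is progressive.

place assimilation, progressive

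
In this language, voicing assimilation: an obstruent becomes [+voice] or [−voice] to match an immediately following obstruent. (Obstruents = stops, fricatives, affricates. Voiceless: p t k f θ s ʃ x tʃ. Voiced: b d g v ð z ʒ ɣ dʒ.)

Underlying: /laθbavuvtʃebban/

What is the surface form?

[laðbavuftʃebban]

/θ/ before /b/ (voiced) → [ð]
/v/ before /tʃ/ (voiceless) → [f]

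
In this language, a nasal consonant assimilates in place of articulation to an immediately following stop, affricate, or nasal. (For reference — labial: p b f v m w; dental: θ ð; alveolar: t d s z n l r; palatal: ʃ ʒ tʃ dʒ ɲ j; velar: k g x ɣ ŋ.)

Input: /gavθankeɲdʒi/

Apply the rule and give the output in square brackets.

/n/ before /k/ (velar) → [ŋ]

[gavθaŋkeɲdʒi]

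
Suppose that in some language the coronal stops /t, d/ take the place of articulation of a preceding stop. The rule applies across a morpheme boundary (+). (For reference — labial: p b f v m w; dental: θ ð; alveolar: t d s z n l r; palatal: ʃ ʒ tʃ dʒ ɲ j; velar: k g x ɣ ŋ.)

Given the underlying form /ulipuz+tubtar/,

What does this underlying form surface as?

[ulipuz+tubpar]

/t/ after /b/ (labial) → [p]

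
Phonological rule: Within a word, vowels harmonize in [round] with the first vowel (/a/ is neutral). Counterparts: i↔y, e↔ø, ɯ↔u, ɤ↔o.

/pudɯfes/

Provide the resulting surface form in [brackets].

/ɯ/ harmonizes with /u/ ([+round]) → [u]
/e/ harmonizes with /u/ ([+round]) → [ø]

[puduføs]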